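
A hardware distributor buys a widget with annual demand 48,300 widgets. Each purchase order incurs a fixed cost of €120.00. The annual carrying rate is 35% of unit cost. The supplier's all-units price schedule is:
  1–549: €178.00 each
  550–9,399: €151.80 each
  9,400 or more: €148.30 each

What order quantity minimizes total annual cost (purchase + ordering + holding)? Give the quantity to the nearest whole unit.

Q* ≈ 550 widgets

Holding cost per unit per year at price C is H = 0.35·C.
Candidates are each tier's EOQ (if it falls in that tier) and each price-break quantity.
EOQ at €178.00 = 431.4 (feasible in tier 1): TC = 48,300×€178.00 + (48,300/431.4)×120 + (431.4/2)×0.35×€178.00 = €8,624,273.44.
EOQ at €151.80 = 467.1 < 550, so use break Q=550: TC = 48,300×€151.80 + (48,300/550.0)×120 + (550.0/2)×0.35×€151.80 = €7,357,088.93.
EOQ at €148.30 = 472.6 < 9400, so use break Q=9400: TC = 48,300×€148.30 + (48,300/9400.0)×120 + (9400.0/2)×0.35×€148.30 = €7,407,460.10.
Lowest total cost is €7,357,088.93 at Q = 550.0.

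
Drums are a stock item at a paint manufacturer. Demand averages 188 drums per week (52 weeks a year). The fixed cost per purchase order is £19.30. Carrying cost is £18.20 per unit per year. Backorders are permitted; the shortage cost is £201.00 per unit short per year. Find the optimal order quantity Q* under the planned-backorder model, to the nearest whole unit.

Q* ≈ 150 drums

Annual demand D = 188 × 52 = 9,776.
With planned backorders, Q* = √(2DS/H) · √((H+B)/B).
√(2DS/H) = √(2 × 9,776 × 19.3 / 18.2) = 143.992.
√((H+B)/B) = √((18.2+201)/201) = 1.0443.
Q* ≈ 150.370.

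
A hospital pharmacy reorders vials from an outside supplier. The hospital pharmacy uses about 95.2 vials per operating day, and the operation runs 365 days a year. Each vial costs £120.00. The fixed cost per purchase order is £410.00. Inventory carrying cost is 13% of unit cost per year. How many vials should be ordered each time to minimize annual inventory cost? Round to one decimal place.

Annual demand D = 95.2 × 365 = 34,748.
Holding cost H = 0.13 × £120.00 = £15.6000 per unit per year.
EOQ = √(2DS / H) = √(2 × 34,748 × 410 / 15.6).
= √(28,493,360 / 15.6) = √1,826,497.4359 ≈ 1351.480.

Q* ≈ 1,351.5 vials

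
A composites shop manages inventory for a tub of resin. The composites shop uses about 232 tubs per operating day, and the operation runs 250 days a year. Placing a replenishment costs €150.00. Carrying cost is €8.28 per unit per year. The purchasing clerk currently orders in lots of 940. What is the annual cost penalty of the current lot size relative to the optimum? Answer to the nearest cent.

Annual demand D = 232 × 250 = 58,000.
EOQ = √(2DS/H) = √(2 × 58,000 × 150 / 8.28) ≈ 1449.64.
Cost at Q* = (D/Q*)S + (Q*/2)H = √(2DSH) ≈ €12,003.00.
Cost at Q = 940: (58,000/940)×150 + (940/2)×8.28 = €9,255.32 + €3,891.60 = €13,146.92.
Excess = €13,146.92 − €12,003.00 = €1,143.92.

Extra cost ≈ €1,143.92 per year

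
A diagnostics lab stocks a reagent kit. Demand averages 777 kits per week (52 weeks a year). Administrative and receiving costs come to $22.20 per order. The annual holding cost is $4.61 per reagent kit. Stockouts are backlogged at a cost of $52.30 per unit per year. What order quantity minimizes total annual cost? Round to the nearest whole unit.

Q* ≈ 651 kits

Annual demand D = 777 × 52 = 40,404.
With planned backorders, Q* = √(2DS/H) · √((H+B)/B).
√(2DS/H) = √(2 × 40,404 × 22.2 / 4.61) = 623.811.
√((H+B)/B) = √((4.61+52.3)/52.3) = 1.0431.
Q* ≈ 650.724.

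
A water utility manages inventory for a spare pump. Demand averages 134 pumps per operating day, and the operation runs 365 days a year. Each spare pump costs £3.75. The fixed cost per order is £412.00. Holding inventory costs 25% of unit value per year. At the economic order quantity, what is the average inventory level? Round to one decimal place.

Average inventory ≈ 3,278.3 pumps

Annual demand D = 134 × 365 = 48,910.
Holding cost H = 0.25 × £3.75 = £0.9375 per unit per year.
Q* = √(2DS/H) = √(2 × 48,910 × 412 / 0.9375) ≈ 6556.57.
Average inventory = Q*/2 ≈ 6556.57 / 2 = 3278.286.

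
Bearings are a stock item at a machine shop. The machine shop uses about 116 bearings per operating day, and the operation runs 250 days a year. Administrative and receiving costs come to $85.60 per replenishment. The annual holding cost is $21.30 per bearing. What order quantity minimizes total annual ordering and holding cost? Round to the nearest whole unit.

Q* ≈ 483 bearings

Annual demand D = 116 × 250 = 29,000.
EOQ = √(2DS / H) = √(2 × 29,000 × 85.6 / 21.3).
= √(4,964,800 / 21.3) = √233,089.2019 ≈ 482.793.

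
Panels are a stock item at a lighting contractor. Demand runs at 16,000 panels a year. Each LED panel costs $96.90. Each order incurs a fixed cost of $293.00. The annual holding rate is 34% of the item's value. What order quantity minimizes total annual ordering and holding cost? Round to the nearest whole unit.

Holding cost H = 0.34 × $96.90 = $32.9460 per unit per year.
EOQ = √(2DS / H) = √(2 × 16,000 × 293 / 32.946).
= √(9,376,000 / 32.946) = √284,586.8998 ≈ 533.467.

Q* ≈ 533 panels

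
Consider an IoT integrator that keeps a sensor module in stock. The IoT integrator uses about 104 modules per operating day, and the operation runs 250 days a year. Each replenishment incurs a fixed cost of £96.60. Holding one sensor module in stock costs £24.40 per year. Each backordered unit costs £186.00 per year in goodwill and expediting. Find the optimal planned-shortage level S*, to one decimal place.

S* ≈ 56.0 modules

Annual demand D = 104 × 250 = 26,000.
With planned backorders, Q* = √(2DS/H) · √((H+B)/B).
√(2DS/H) = √(2 × 26,000 × 96.6 / 24.4) = 453.728.
√((H+B)/B) = √((24.4+186)/186) = 1.0636.
Q* ≈ 482.572.
S* = Q* · H/(H+B) = 482.572 × 24.4/210.4 ≈ 55.964.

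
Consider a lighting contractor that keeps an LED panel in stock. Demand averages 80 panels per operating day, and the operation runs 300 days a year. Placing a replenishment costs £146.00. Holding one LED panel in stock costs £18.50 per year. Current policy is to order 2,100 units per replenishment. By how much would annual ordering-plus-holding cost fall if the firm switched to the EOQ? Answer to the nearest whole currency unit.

Extra cost ≈ £9,707 per year

Annual demand D = 80 × 300 = 24,000.
EOQ = √(2DS/H) = √(2 × 24,000 × 146 / 18.5) ≈ 615.48.
Cost at Q* = (D/Q*)S + (Q*/2)H = √(2DSH) ≈ £11,386.31.
Cost at Q = 2,100: (24,000/2,100)×146 + (2,100/2)×18.5 = £1,668.57 + £19,425.00 = £21,093.57.
Excess = £21,093.57 − £11,386.31 = £9,707.26.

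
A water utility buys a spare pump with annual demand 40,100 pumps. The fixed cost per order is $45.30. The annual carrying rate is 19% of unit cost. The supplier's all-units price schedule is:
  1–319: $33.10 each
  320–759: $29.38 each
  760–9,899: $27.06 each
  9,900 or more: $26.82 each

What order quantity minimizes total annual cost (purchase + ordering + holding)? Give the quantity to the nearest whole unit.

Holding cost per unit per year at price C is H = 0.19·C.
For each price level, check whether its EOQ is feasible; otherwise the best quantity at that price is the breakpoint.
Tier 1 ($33.10): EOQ = 760.1 exceeds tier's upper bound 319, so this tier is dominated.
Tier 2 ($29.38): EOQ = 806.7 exceeds tier's upper bound 759, so this tier is dominated.
EOQ at $27.06 = 840.6 (feasible in tier 3): TC = 40,100×$27.06 + (40,100/840.6)×45.3 + (840.6/2)×0.19×$27.06 = $1,089,427.92.
EOQ at $26.82 = 844.4 < 9900, so use break Q=9900: TC = 40,100×$26.82 + (40,100/9900.0)×45.3 + (9900.0/2)×0.19×$26.82 = $1,100,889.70.
Lowest total cost is $1,089,427.92 at Q = 840.6.

Q* ≈ 841 pumps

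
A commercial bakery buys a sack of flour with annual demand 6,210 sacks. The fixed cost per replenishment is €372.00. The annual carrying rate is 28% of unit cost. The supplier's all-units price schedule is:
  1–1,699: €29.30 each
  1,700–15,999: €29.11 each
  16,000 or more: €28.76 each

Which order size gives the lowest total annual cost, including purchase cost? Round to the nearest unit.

Holding cost per unit per year at price C is H = 0.28·C.
Candidates are each tier's EOQ (if it falls in that tier) and each price-break quantity.
EOQ at €29.30 = 750.4 (feasible in tier 1): TC = 6,210×€29.30 + (6,210/750.4)×372 + (750.4/2)×0.28×€29.30 = €188,109.66.
EOQ at €29.11 = 752.9 < 1700, so use break Q=1700: TC = 6,210×€29.11 + (6,210/1700.0)×372 + (1700.0/2)×0.28×€29.11 = €189,060.17.
EOQ at €28.76 = 757.5 < 16000, so use break Q=16000: TC = 6,210×€28.76 + (6,210/16000.0)×372 + (16000.0/2)×0.28×€28.76 = €243,166.38.
Lowest total cost is €188,109.66 at Q = 750.4.

Q* ≈ 750 sacks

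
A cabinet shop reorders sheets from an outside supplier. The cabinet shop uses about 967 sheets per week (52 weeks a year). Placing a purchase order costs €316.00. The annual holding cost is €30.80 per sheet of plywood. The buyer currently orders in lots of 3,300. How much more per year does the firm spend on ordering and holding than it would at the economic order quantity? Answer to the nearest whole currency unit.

Annual demand D = 967 × 52 = 50,284.
EOQ = √(2DS/H) = √(2 × 50,284 × 316 / 30.8) ≈ 1015.78.
Cost at Q* = (D/Q*)S + (Q*/2)H = √(2DSH) ≈ €31,285.91.
Cost at Q = 3,300: (50,284/3,300)×316 + (3,300/2)×30.8 = €4,815.07 + €50,820.00 = €55,635.07.
Excess = €55,635.07 − €31,285.91 = €24,349.16.

Extra cost ≈ €24,349 per year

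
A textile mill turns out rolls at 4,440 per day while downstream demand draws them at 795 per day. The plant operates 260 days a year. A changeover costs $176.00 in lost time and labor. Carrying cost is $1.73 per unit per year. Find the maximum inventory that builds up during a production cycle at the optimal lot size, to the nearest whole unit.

I_max ≈ 5,876 rolls

Annual demand D = 795 × 260 = 206,700.
Production build-up factor (1 − d/p) = 1 − 795/4,440 = 0.8209.
Q* = √(2DS / (H(1 − d/p))) = √(2 × 206,700 × 176 / (1.73 × 0.8209)).
= √(72,758,400 / 1.4202) ≈ 7157.498.
Maximum inventory = Q*(1 − d/p) = 7157.498 × 0.8209 ≈ 5875.919.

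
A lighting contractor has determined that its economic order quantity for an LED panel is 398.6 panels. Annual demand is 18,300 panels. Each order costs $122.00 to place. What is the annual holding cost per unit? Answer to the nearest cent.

H ≈ $28.10

Invert the EOQ relation Q*² = 2DS/H.
From Q* = √(2DS/H): H = 2DS / Q*² = 2 × 18,300 × 122 / 398.6² = 28.1039.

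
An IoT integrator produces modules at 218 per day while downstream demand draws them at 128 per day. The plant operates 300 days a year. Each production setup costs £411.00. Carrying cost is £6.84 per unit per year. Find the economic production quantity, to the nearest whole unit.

Q* ≈ 3,343 modules

Annual demand D = 128 × 300 = 38,400.
Production build-up factor (1 − d/p) = 1 − 128/218 = 0.4128.
Q* = √(2DS / (H(1 − d/p))) = √(2 × 38,400 × 411 / (6.84 × 0.4128)).
= √(31,564,800 / 2.8239) ≈ 3343.339.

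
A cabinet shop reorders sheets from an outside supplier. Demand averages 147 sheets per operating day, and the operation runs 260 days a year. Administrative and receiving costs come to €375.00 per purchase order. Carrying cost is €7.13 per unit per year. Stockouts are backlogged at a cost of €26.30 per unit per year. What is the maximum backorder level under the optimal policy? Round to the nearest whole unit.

Annual demand D = 147 × 260 = 38,220.
With planned backorders, Q* = √(2DS/H) · √((H+B)/B).
√(2DS/H) = √(2 × 38,220 × 375 / 7.13) = 2005.078.
√((H+B)/B) = √((7.13+26.3)/26.3) = 1.1274.
Q* ≈ 2260.589.
S* = Q* · H/(H+B) = 2260.589 × 7.13/33.43 ≈ 482.142.

S* ≈ 482 sheets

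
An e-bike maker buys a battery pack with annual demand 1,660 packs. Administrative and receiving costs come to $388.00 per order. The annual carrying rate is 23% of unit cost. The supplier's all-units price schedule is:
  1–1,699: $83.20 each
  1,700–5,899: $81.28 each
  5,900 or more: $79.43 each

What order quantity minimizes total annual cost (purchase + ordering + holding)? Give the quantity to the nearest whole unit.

Q* ≈ 259 packs

Holding cost per unit per year at price C is H = 0.23·C.
Candidates are each tier's EOQ (if it falls in that tier) and each price-break quantity.
EOQ at $83.20 = 259.5 (feasible in tier 1): TC = 1,660×$83.20 + (1,660/259.5)×388 + (259.5/2)×0.23×$83.20 = $143,076.90.
EOQ at $81.28 = 262.5 < 1700, so use break Q=1700: TC = 1,660×$81.28 + (1,660/1700.0)×388 + (1700.0/2)×0.23×$81.28 = $151,193.91.
EOQ at $79.43 = 265.5 < 5900, so use break Q=5900: TC = 1,660×$79.43 + (1,660/5900.0)×388 + (5900.0/2)×0.23×$79.43 = $185,856.22.
Lowest total cost is $143,076.90 at Q = 259.5.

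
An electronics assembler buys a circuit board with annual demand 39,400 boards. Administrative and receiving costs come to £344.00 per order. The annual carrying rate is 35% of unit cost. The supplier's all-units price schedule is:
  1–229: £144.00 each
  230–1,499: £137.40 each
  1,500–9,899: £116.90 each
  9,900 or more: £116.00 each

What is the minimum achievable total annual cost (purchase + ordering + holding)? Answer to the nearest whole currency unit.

TC* ≈ £4,645,582

Holding cost per unit per year at price C is H = 0.35·C.
For each price level, check whether its EOQ is feasible; otherwise the best quantity at that price is the breakpoint.
Tier 1 (£144.00): EOQ = 733.4 exceeds tier's upper bound 229, so this tier is dominated.
EOQ at £137.40 = 750.8 (feasible in tier 2): TC = 39,400×£137.40 + (39,400/750.8)×344 + (750.8/2)×0.35×£137.40 = £5,449,665.20.
EOQ at £116.90 = 814.0 < 1500, so use break Q=1500: TC = 39,400×£116.90 + (39,400/1500.0)×344 + (1500.0/2)×0.35×£116.90 = £4,645,581.98.
EOQ at £116.00 = 817.1 < 9900, so use break Q=9900: TC = 39,400×£116.00 + (39,400/9900.0)×344 + (9900.0/2)×0.35×£116.00 = £4,772,739.05.
Lowest total cost among the candidates is at Q = 1500.0.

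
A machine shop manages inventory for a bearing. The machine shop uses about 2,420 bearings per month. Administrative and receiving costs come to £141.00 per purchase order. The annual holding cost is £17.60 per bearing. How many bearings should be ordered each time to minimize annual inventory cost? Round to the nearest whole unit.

Q* ≈ 682 bearings

Annual demand D = 2,420 × 12 = 29,040.
EOQ = √(2DS / H) = √(2 × 29,040 × 141 / 17.6).
= √(8,189,280 / 17.6) = √465,300 ≈ 682.129.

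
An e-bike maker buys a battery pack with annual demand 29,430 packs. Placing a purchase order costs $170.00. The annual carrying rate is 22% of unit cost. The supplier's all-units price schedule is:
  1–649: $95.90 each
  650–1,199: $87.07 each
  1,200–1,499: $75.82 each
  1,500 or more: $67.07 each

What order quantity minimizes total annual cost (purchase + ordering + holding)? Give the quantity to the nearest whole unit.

Holding cost per unit per year at price C is H = 0.22·C.
Candidates are each tier's EOQ (if it falls in that tier) and each price-break quantity.
Tier 1 ($95.90): EOQ = 688.7 exceeds tier's upper bound 649, so this tier is dominated.
EOQ at $87.07 = 722.8 (feasible in tier 2): TC = 29,430×$87.07 + (29,430/722.8)×170 + (722.8/2)×0.22×$87.07 = $2,576,314.69.
EOQ at $75.82 = 774.5 < 1200, so use break Q=1200: TC = 29,430×$75.82 + (29,430/1200.0)×170 + (1200.0/2)×0.22×$75.82 = $2,245,560.09.
EOQ at $67.07 = 823.5 < 1500, so use break Q=1500: TC = 29,430×$67.07 + (29,430/1500.0)×170 + (1500.0/2)×0.22×$67.07 = $1,988,272.05.
Lowest total cost is $1,988,272.05 at Q = 1500.0.

Q* ≈ 1,500 packs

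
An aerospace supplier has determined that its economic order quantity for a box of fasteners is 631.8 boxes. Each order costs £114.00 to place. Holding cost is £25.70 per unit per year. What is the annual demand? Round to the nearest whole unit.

Invert the EOQ relation Q*² = 2DS/H.
From Q* = √(2DS/H): D = Q*²H / (2S) = 631.8² × 25.7 / (2 × 114) = 44994.302.

D ≈ 44,994 boxes per year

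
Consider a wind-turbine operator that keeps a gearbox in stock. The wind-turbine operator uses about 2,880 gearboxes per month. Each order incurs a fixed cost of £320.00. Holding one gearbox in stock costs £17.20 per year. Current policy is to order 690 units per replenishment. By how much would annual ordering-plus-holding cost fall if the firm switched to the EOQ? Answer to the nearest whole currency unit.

Annual demand D = 2,880 × 12 = 34,560.
EOQ = √(2DS/H) = √(2 × 34,560 × 320 / 17.2) ≈ 1134.00.
Cost at Q* = (D/Q*)S + (Q*/2)H = √(2DSH) ≈ £19,504.78.
Cost at Q = 690: (34,560/690)×320 + (690/2)×17.2 = £16,027.83 + £5,934.00 = £21,961.83.
Excess = £21,961.83 − £19,504.78 = £2,457.05.

Extra cost ≈ £2,457 per year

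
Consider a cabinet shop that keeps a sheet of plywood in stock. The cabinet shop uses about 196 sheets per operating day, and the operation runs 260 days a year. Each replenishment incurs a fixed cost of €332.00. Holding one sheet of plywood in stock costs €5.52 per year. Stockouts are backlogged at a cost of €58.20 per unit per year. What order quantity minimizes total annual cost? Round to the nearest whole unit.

Q* ≈ 2,591 sheets

Annual demand D = 196 × 260 = 50,960.
With planned backorders, Q* = √(2DS/H) · √((H+B)/B).
√(2DS/H) = √(2 × 50,960 × 332 / 5.52) = 2475.878.
√((H+B)/B) = √((5.52+58.2)/58.2) = 1.0463.
Q* ≈ 2590.631.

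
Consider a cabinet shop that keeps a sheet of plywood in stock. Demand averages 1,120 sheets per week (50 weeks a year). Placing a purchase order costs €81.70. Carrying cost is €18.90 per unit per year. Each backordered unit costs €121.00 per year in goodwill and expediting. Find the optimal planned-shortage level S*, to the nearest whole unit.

Annual demand D = 1,120 × 50 = 56,000.
With planned backorders, Q* = √(2DS/H) · √((H+B)/B).
√(2DS/H) = √(2 × 56,000 × 81.7 / 18.9) = 695.808.
√((H+B)/B) = √((18.9+121)/121) = 1.0753.
Q* ≈ 748.179.
S* = Q* · H/(H+B) = 748.179 × 18.9/139.9 ≈ 101.076.

S* ≈ 101 sheets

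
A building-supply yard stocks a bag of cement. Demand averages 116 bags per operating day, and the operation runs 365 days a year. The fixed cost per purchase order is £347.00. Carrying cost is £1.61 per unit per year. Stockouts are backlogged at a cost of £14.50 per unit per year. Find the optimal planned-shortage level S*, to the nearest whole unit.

S* ≈ 450 bags

Annual demand D = 116 × 365 = 42,340.
With planned backorders, Q* = √(2DS/H) · √((H+B)/B).
√(2DS/H) = √(2 × 42,340 × 347 / 1.61) = 4272.108.
√((H+B)/B) = √((1.61+14.5)/14.5) = 1.0541.
Q* ≈ 4503.042.
S* = Q* · H/(H+B) = 4503.042 × 1.61/16.11 ≈ 450.025.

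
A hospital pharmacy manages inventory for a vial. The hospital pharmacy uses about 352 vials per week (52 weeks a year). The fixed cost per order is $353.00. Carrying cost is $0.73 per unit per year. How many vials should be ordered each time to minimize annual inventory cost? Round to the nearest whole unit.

Annual demand D = 352 × 52 = 18,304.
EOQ = √(2DS / H) = √(2 × 18,304 × 353 / 0.73).
= √(12,922,624 / 0.73) = √17,702,224.6575 ≈ 4207.401.

Q* ≈ 4,207 vials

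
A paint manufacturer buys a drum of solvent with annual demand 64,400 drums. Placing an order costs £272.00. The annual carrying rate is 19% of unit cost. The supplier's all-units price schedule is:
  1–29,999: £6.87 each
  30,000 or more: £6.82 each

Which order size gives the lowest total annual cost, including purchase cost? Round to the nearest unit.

Holding cost per unit per year at price C is H = 0.19·C.
For each price level, check whether its EOQ is feasible; otherwise the best quantity at that price is the breakpoint.
EOQ at £6.87 = 5180.7 (feasible in tier 1): TC = 64,400×£6.87 + (64,400/5180.7)×272 + (5180.7/2)×0.19×£6.87 = £449,190.35.
EOQ at £6.82 = 5199.6 < 30000, so use break Q=30000: TC = 64,400×£6.82 + (64,400/30000.0)×272 + (30000.0/2)×0.19×£6.82 = £459,228.89.
Lowest total cost is £449,190.35 at Q = 5180.7.

Q* ≈ 5,181 drums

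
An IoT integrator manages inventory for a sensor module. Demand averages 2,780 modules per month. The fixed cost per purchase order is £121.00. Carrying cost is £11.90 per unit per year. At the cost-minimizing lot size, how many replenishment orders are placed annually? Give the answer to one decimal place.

Annual demand D = 2,780 × 12 = 33,360.
EOQ = √(2DS/H) = √(2 × 33,360 × 121 / 11.9) ≈ 823.66.
Orders per year = D / Q* = 33,360 / 823.66 ≈ 40.502.

N ≈ 40.5 orders per year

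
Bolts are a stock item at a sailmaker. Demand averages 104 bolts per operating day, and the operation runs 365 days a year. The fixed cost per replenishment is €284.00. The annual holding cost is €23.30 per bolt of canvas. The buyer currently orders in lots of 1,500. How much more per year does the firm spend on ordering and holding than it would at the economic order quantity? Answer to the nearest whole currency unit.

Extra cost ≈ €2,248 per year

Annual demand D = 104 × 365 = 37,960.
EOQ = √(2DS/H) = √(2 × 37,960 × 284 / 23.3) ≈ 961.97.
Cost at Q* = (D/Q*)S + (Q*/2)H = √(2DSH) ≈ €22,413.79.
Cost at Q = 1,500: (37,960/1,500)×284 + (1,500/2)×23.3 = €7,187.09 + €17,475.00 = €24,662.09.
Excess = €24,662.09 − €22,413.79 = €2,248.31.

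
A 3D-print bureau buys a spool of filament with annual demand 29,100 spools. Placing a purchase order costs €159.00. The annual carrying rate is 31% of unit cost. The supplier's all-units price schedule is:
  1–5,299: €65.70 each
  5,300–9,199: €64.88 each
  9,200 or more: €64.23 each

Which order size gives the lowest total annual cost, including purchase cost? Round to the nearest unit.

Holding cost per unit per year at price C is H = 0.31·C.
Evaluate total cost at each tier's feasible EOQ or, if the EOQ is below the tier, at the tier's minimum quantity.
EOQ at €65.70 = 674.1 (feasible in tier 1): TC = 29,100×€65.70 + (29,100/674.1)×159 + (674.1/2)×0.31×€65.70 = €1,925,598.52.
EOQ at €64.88 = 678.3 < 5300, so use break Q=5300: TC = 29,100×€64.88 + (29,100/5300.0)×159 + (5300.0/2)×0.31×€64.88 = €1,942,179.92.
EOQ at €64.23 = 681.7 < 9200, so use break Q=9200: TC = 29,100×€64.23 + (29,100/9200.0)×159 + (9200.0/2)×0.31×€64.23 = €1,961,187.90.
Lowest total cost is €1,925,598.52 at Q = 674.1.

Q* ≈ 674 spools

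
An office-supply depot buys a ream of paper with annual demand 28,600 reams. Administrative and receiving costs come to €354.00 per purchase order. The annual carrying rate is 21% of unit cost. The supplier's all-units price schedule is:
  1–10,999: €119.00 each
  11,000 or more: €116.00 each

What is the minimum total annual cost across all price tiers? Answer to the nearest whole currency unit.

Holding cost per unit per year at price C is H = 0.21·C.
For each price level, check whether its EOQ is feasible; otherwise the best quantity at that price is the breakpoint.
EOQ at €119.00 = 900.2 (feasible in tier 1): TC = 28,600×€119.00 + (28,600/900.2)×354 + (900.2/2)×0.21×€119.00 = €3,425,894.83.
EOQ at €116.00 = 911.7 < 11000, so use break Q=11000: TC = 28,600×€116.00 + (28,600/11000.0)×354 + (11000.0/2)×0.21×€116.00 = €3,452,500.40.
Lowest total cost among the candidates is at Q = 900.2.

TC* ≈ €3,425,895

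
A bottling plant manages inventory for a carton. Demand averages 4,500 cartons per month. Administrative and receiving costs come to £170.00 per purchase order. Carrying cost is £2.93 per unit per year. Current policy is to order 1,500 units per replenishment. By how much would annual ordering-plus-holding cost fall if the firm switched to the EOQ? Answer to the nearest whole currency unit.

Annual demand D = 4,500 × 12 = 54,000.
EOQ = √(2DS/H) = √(2 × 54,000 × 170 / 2.93) ≈ 2503.24.
Cost at Q* = (D/Q*)S + (Q*/2)H = √(2DSH) ≈ £7,334.49.
Cost at Q = 1,500: (54,000/1,500)×170 + (1,500/2)×2.93 = £6,120.00 + £2,197.50 = £8,317.50.
Excess = £8,317.50 − £7,334.49 = £983.01.

Extra cost ≈ £983 per year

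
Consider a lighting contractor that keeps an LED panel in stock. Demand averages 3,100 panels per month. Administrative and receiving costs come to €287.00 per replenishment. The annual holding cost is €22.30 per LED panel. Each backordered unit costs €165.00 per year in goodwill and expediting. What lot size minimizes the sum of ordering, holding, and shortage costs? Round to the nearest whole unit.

Annual demand D = 3,100 × 12 = 37,200.
With planned backorders, Q* = √(2DS/H) · √((H+B)/B).
√(2DS/H) = √(2 × 37,200 × 287 / 22.3) = 978.532.
√((H+B)/B) = √((22.3+165)/165) = 1.0654.
Q* ≈ 1042.562.

Q* ≈ 1,043 panels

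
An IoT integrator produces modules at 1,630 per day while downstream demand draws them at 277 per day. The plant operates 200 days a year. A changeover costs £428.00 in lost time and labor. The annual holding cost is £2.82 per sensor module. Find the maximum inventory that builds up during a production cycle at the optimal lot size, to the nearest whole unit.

I_max ≈ 3,736 modules

Annual demand D = 277 × 200 = 55,400.
Production build-up factor (1 − d/p) = 1 − 277/1,630 = 0.8301.
Q* = √(2DS / (H(1 − d/p))) = √(2 × 55,400 × 428 / (2.82 × 0.8301)).
= √(47,422,400 / 2.3408) ≈ 4501.032.
Maximum inventory = Q*(1 − d/p) = 4501.032 × 0.8301 ≈ 3736.133.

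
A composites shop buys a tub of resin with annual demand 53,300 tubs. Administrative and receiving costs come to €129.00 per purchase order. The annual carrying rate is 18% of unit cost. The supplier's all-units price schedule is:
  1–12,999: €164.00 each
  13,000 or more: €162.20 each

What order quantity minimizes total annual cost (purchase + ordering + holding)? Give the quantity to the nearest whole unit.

Holding cost per unit per year at price C is H = 0.18·C.
For each price level, check whether its EOQ is feasible; otherwise the best quantity at that price is the breakpoint.
EOQ at €164.00 = 682.5 (feasible in tier 1): TC = 53,300×€164.00 + (53,300/682.5)×129 + (682.5/2)×0.18×€164.00 = €8,761,347.99.
EOQ at €162.20 = 686.3 < 13000, so use break Q=13000: TC = 53,300×€162.20 + (53,300/13000.0)×129 + (13000.0/2)×0.18×€162.20 = €8,835,562.90.
Lowest total cost is €8,761,347.99 at Q = 682.5.

Q* ≈ 683 tubs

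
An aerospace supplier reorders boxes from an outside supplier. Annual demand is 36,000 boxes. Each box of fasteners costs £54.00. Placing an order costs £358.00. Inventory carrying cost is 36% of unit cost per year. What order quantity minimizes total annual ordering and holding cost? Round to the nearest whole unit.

Q* ≈ 1,151 boxes

Holding cost H = 0.36 × £54.00 = £19.4400 per unit per year.
EOQ = √(2DS / H) = √(2 × 36,000 × 358 / 19.44).
= √(25,776,000 / 19.44) = √1,325,925.9259 ≈ 1151.489.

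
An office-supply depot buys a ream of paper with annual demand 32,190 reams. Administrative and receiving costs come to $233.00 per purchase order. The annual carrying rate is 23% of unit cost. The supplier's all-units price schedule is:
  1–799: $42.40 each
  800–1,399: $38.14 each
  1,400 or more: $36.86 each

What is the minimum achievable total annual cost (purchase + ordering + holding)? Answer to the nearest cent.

TC* ≈ $1,197,815.20

Holding cost per unit per year at price C is H = 0.23·C.
Candidates are each tier's EOQ (if it falls in that tier) and each price-break quantity.
Tier 1 ($42.40): EOQ = 1240.2 exceeds tier's upper bound 799, so this tier is dominated.
EOQ at $38.14 = 1307.7 (feasible in tier 2): TC = 32,190×$38.14 + (32,190/1307.7)×233 + (1307.7/2)×0.23×$38.14 = $1,239,197.77.
EOQ at $36.86 = 1330.2 < 1400, so use break Q=1400: TC = 32,190×$36.86 + (32,190/1400.0)×233 + (1400.0/2)×0.23×$36.86 = $1,197,815.20.
Lowest total cost among the candidates is at Q = 1400.0.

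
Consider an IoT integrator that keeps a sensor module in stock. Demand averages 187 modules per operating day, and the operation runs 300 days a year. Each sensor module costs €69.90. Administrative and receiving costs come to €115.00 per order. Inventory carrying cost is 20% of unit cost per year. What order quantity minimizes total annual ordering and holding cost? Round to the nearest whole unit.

Q* ≈ 961 modules

Annual demand D = 187 × 300 = 56,100.
Holding cost H = 0.20 × €69.90 = €13.9800 per unit per year.
EOQ = √(2DS / H) = √(2 × 56,100 × 115 / 13.98).
= √(12,903,000 / 13.98) = √922,961.3734 ≈ 960.709.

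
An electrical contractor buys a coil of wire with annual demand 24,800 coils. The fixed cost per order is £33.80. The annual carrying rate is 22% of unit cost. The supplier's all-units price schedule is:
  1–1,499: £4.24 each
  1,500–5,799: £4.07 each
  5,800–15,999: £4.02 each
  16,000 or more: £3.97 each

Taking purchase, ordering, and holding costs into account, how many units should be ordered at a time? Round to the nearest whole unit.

Holding cost per unit per year at price C is H = 0.22·C.
For each price level, check whether its EOQ is feasible; otherwise the best quantity at that price is the breakpoint.
EOQ at £4.24 = 1340.6 (feasible in tier 1): TC = 24,800×£4.24 + (24,800/1340.6)×33.8 + (1340.6/2)×0.22×£4.24 = £106,402.53.
EOQ at £4.07 = 1368.3 < 1500, so use break Q=1500: TC = 24,800×£4.07 + (24,800/1500.0)×33.8 + (1500.0/2)×0.22×£4.07 = £102,166.38.
EOQ at £4.02 = 1376.8 < 5800, so use break Q=5800: TC = 24,800×£4.02 + (24,800/5800.0)×33.8 + (5800.0/2)×0.22×£4.02 = £102,405.28.
EOQ at £3.97 = 1385.5 < 16000, so use break Q=16000: TC = 24,800×£3.97 + (24,800/16000.0)×33.8 + (16000.0/2)×0.22×£3.97 = £105,495.59.
Lowest total cost is £102,166.38 at Q = 1500.0.

Q* ≈ 1,500 coils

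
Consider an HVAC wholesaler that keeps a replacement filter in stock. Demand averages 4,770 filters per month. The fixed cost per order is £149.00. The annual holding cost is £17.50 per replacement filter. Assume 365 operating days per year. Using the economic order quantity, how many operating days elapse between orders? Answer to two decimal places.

T ≈ 6.30 days

Annual demand D = 4,770 × 12 = 57,240.
EOQ = √(2DS/H) = √(2 × 57,240 × 149 / 17.5) ≈ 987.28.
Cycle time = Q*/D × 365 = 987.28 / 57,240 × 365 ≈ 6.296 days.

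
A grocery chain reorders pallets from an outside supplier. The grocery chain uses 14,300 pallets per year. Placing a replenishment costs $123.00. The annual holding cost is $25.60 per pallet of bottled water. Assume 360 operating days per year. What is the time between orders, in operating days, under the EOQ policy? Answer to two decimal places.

T ≈ 9.33 days

The optimal lot size = √(2DS/H) = √(2 × 14,300 × 123 / 25.6) ≈ 370.69.
Cycle time = Q*/D × 360 = 370.69 / 14,300 × 360 ≈ 9.332 days.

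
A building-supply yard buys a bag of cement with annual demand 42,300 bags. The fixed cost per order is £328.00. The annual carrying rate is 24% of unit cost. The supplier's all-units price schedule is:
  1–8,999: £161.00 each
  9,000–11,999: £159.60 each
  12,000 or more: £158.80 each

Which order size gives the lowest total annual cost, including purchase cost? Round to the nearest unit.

Holding cost per unit per year at price C is H = 0.24·C.
For each price level, check whether its EOQ is feasible; otherwise the best quantity at that price is the breakpoint.
EOQ at £161.00 = 847.4 (feasible in tier 1): TC = 42,300×£161.00 + (42,300/847.4)×328 + (847.4/2)×0.24×£161.00 = £6,843,044.67.
EOQ at £159.60 = 851.1 < 9000, so use break Q=9000: TC = 42,300×£159.60 + (42,300/9000.0)×328 + (9000.0/2)×0.24×£159.60 = £6,924,989.60.
EOQ at £158.80 = 853.3 < 12000, so use break Q=12000: TC = 42,300×£158.80 + (42,300/12000.0)×328 + (12000.0/2)×0.24×£158.80 = £6,947,068.20.
Lowest total cost is £6,843,044.67 at Q = 847.4.

Q* ≈ 847 bags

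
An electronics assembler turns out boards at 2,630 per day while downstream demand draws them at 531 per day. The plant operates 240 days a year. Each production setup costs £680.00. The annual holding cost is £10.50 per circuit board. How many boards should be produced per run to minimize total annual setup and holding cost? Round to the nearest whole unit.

Q* ≈ 4,548 boards

Annual demand D = 531 × 240 = 127,440.
Production build-up factor (1 − d/p) = 1 − 531/2,630 = 0.7981.
Q* = √(2DS / (H(1 − d/p))) = √(2 × 127,440 × 680 / (10.5 × 0.7981)).
= √(173,318,400 / 8.38) ≈ 4547.779.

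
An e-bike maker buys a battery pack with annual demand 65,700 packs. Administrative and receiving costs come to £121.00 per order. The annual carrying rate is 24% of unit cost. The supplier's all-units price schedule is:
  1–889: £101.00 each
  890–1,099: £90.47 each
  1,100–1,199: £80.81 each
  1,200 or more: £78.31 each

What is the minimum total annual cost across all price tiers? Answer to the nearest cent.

TC* ≈ £5,162,868.39

Holding cost per unit per year at price C is H = 0.24·C.
Evaluate total cost at each tier's feasible EOQ or, if the EOQ is below the tier, at the tier's minimum quantity.
EOQ at £101.00 = 809.9 (feasible in tier 1): TC = 65,700×£101.00 + (65,700/809.9)×121 + (809.9/2)×0.24×£101.00 = £6,655,331.64.
EOQ at £90.47 = 855.7 < 890, so use break Q=890: TC = 65,700×£90.47 + (65,700/890.0)×121 + (890.0/2)×0.24×£90.47 = £5,962,473.44.
EOQ at £80.81 = 905.4 < 1100, so use break Q=1100: TC = 65,700×£80.81 + (65,700/1100.0)×121 + (1100.0/2)×0.24×£80.81 = £5,327,110.92.
EOQ at £78.31 = 919.8 < 1200, so use break Q=1200: TC = 65,700×£78.31 + (65,700/1200.0)×121 + (1200.0/2)×0.24×£78.31 = £5,162,868.39.
Lowest total cost among the candidates is at Q = 1200.0.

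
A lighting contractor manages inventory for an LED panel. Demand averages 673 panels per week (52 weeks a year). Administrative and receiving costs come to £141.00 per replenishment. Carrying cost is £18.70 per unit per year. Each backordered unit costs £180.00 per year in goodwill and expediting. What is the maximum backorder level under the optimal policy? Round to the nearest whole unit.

Annual demand D = 673 × 52 = 34,996.
With planned backorders, Q* = √(2DS/H) · √((H+B)/B).
√(2DS/H) = √(2 × 34,996 × 141 / 18.7) = 726.462.
√((H+B)/B) = √((18.7+180)/180) = 1.0507.
Q* ≈ 763.266.
S* = Q* · H/(H+B) = 763.266 × 18.7/198.7 ≈ 71.832.

S* ≈ 72 panels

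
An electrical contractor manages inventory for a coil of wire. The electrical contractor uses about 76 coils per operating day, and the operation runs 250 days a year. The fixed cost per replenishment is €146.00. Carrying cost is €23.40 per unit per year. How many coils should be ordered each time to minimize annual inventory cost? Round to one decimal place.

Annual demand D = 76 × 250 = 19,000.
EOQ = √(2DS / H) = √(2 × 19,000 × 146 / 23.4).
= √(5,548,000 / 23.4) = √237,094.0171 ≈ 486.923.

Q* ≈ 486.9 coils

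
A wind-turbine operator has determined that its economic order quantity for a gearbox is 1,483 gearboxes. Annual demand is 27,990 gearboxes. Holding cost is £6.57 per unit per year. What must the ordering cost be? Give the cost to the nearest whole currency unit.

The basic EOQ model gives Q* = √(2DS/H); rearrange for the unknown.
From Q* = √(2DS/H): S = Q*²H / (2D) = 1,483² × 6.57 / (2 × 27,990) = 258.1159.

S ≈ £258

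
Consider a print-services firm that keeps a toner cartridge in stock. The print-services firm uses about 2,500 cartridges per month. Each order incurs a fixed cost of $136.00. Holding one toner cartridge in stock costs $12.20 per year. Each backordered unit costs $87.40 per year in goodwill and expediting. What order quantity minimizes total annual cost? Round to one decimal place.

Annual demand D = 2,500 × 12 = 30,000.
With planned backorders, Q* = √(2DS/H) · √((H+B)/B).
√(2DS/H) = √(2 × 30,000 × 136 / 12.2) = 817.834.
√((H+B)/B) = √((12.2+87.4)/87.4) = 1.0675.
Q* ≈ 873.050.

Q* ≈ 873.1 cartridges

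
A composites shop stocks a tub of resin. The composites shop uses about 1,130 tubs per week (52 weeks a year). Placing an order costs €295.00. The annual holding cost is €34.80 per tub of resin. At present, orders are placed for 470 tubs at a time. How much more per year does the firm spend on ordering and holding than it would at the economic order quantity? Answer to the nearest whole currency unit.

Annual demand D = 1,130 × 52 = 58,760.
EOQ = √(2DS/H) = √(2 × 58,760 × 295 / 34.8) ≈ 998.11.
Cost at Q* = (D/Q*)S + (Q*/2)H = √(2DSH) ≈ €34,734.14.
Cost at Q = 470: (58,760/470)×295 + (470/2)×34.8 = €36,881.28 + €8,178.00 = €45,059.28.
Excess = €45,059.28 − €34,734.14 = €10,325.14.

Extra cost ≈ €10,325 per year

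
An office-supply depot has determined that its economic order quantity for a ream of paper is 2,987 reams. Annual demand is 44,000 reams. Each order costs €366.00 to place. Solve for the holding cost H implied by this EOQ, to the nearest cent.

H ≈ €3.61

The basic EOQ model gives Q* = √(2DS/H); rearrange for the unknown.
From Q* = √(2DS/H): H = 2DS / Q*² = 2 × 44,000 × 366 / 2,987² = 3.6099.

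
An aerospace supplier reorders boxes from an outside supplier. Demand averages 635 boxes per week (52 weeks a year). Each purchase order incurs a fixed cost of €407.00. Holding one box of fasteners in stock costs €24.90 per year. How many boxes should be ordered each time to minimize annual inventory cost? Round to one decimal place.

Q* ≈ 1,039.0 boxes

Annual demand D = 635 × 52 = 33,020.
EOQ = √(2DS / H) = √(2 × 33,020 × 407 / 24.9).
= √(26,878,280 / 24.9) = √1,079,448.996 ≈ 1038.965.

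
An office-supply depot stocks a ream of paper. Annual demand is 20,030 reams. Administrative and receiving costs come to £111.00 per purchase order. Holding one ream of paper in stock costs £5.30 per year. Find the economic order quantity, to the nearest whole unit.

EOQ = √(2DS / H) = √(2 × 20,030 × 111 / 5.3).
= √(4,446,660 / 5.3) = √838,992.4528 ≈ 915.965.

Q* ≈ 916 reams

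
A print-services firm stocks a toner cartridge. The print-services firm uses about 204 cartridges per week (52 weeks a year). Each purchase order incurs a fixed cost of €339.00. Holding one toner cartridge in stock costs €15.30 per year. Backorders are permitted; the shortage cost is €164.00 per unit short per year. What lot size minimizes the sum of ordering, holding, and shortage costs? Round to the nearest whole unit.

Q* ≈ 717 cartridges

Annual demand D = 204 × 52 = 10,608.
With planned backorders, Q* = √(2DS/H) · √((H+B)/B).
√(2DS/H) = √(2 × 10,608 × 339 / 15.3) = 685.624.
√((H+B)/B) = √((15.3+164)/164) = 1.0456.
Q* ≈ 716.893.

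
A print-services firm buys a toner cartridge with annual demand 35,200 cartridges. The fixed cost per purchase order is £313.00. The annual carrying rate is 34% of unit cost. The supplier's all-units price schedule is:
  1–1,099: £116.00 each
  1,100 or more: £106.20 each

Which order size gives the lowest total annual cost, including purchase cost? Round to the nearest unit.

Holding cost per unit per year at price C is H = 0.34·C.
Candidates are each tier's EOQ (if it falls in that tier) and each price-break quantity.
EOQ at £116.00 = 747.5 (feasible in tier 1): TC = 35,200×£116.00 + (35,200/747.5)×313 + (747.5/2)×0.34×£116.00 = £4,112,679.96.
EOQ at £106.20 = 781.2 < 1100, so use break Q=1100: TC = 35,200×£106.20 + (35,200/1100.0)×313 + (1100.0/2)×0.34×£106.20 = £3,768,115.40.
Lowest total cost is £3,768,115.40 at Q = 1100.0.

Q* ≈ 1,100 cartridges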